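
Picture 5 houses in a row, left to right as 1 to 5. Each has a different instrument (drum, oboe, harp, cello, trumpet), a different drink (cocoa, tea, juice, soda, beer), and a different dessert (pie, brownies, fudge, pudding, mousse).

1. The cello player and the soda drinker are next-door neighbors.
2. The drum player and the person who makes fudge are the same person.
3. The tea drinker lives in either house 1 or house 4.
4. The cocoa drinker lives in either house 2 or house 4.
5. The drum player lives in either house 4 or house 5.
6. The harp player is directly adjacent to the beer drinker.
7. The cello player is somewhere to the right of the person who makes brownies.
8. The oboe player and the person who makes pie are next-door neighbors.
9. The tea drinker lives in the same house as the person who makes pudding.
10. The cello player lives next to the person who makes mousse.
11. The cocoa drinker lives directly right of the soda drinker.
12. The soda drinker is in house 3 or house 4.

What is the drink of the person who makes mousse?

soda

Clue 12: the soda drinker is in house 3.
The cocoa drinker is in house 4 (clue 11).
So house 1 gets tea for drink.
Clue 9: the person who makes pudding is in house 1.
The cello player is in house 4 (clue 7).
Clue 2: the person who makes fudge is in house 5.
By clue 6, the beer drinker is in house 2.
So house 5 gets drum for instrument.
So house 5 gets juice for drink.
House 3 dessert: only mousse fits.
House 4 dessert: only pie fits.
Clue 8 places the oboe player in house 3.
So house 1 gets harp for instrument.
The only instrument still possible for house 2 is trumpet.
House 2 dessert: only brownies fits.
So: house 1 = harp/tea/pudding, house 2 = trumpet/beer/brownies, house 3 = oboe/soda/mousse, house 4 = cello/cocoa/pie, house 5 = drum/juice/fudge.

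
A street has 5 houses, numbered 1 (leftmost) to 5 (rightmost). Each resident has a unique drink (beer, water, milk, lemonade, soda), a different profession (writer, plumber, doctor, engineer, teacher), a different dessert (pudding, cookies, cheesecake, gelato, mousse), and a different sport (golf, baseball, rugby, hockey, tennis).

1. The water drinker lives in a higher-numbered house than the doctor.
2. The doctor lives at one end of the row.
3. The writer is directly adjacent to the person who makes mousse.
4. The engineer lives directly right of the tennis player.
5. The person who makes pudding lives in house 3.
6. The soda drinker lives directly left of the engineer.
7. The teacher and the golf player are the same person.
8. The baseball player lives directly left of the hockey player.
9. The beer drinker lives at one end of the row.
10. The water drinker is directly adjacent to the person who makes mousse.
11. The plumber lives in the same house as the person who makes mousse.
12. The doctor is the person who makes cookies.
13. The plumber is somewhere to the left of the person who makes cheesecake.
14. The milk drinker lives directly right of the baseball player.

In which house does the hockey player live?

Clue 2 places the doctor in house 1.
The person who makes pudding is in house 3 (clue 5).
By clue 12, the person who makes cookies is in house 1.
The beer drinker is narrowed to house 1 or 5; consider each.
Placing it in house 1 leads to a contradiction, so it's in house 5.
The only drink still possible for house 3 is water.
The milk drinker is narrowed to house 2 or 4; consider each.
Placing it in house 2 leads to a contradiction, so it's in house 4.
Clue 14: the baseball player is in house 3.
Clue 8 places the hockey player in house 4.
The only profession still possible for house 4 is plumber.
By clue 11, the person who makes mousse is in house 4.
Clue 13: the person who makes cheesecake is in house 5.
The only dessert still possible for house 2 is gelato.
The lemonade drinker is narrowed to house 1 or 2; consider each.
Placing it in house 1 leads to a contradiction, so it's in house 2.
House 1 drink: only soda fits.
The engineer is in house 2 (clue 6).
House 3 profession: only writer fits.
So house 5 gets teacher for profession.
The tennis player is in house 1 (clue 4).
Clue 7: the golf player is in house 5.
The only sport still possible for house 2 is rugby.
So: house 1 = soda/doctor/cookies/tennis, house 2 = lemonade/engineer/gelato/rugby, house 3 = water/writer/pudding/baseball, house 4 = milk/plumber/mousse/hockey, house 5 = beer/teacher/cheesecake/golf.

4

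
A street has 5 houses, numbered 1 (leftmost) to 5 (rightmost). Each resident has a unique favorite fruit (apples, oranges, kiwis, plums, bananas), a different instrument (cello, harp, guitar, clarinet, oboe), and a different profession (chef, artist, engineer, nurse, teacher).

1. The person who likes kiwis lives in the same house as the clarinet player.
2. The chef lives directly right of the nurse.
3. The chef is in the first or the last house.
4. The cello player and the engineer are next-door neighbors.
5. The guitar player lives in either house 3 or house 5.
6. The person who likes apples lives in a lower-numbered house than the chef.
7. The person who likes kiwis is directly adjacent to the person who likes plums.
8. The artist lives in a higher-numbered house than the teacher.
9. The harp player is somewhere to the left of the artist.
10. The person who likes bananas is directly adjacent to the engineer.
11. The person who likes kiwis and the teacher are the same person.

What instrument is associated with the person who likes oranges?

Clue 3: the chef is in house 5.
Clue 2: the nurse is in house 4.
So house 5 gets oranges for favorite fruit.
The person who likes kiwis is narrowed to house 1 or 2; consider each.
Placing it in house 2 leads to a contradiction, so it's in house 1.
The clarinet player is in house 1 (clue 1).
From clue 7, the person who likes plums must be in house 2.
The teacher is in house 1 (clue 11).
From clue 9, the artist must be in house 3.
The only instrument still possible for house 2 is harp.
House 2's profession must be engineer (nothing else left).
Clue 4 places the cello player in house 3.
The person who likes bananas is in house 3 (clue 10).
The only favorite fruit still possible for house 4 is apples.
So house 4 gets oboe for instrument.
That leaves guitar as the instrument for house 5.
So: house 1 = kiwis/clarinet/teacher, house 2 = plums/harp/engineer, house 3 = bananas/cello/artist, house 4 = apples/oboe/nurse, house 5 = oranges/guitar/chef.

guitar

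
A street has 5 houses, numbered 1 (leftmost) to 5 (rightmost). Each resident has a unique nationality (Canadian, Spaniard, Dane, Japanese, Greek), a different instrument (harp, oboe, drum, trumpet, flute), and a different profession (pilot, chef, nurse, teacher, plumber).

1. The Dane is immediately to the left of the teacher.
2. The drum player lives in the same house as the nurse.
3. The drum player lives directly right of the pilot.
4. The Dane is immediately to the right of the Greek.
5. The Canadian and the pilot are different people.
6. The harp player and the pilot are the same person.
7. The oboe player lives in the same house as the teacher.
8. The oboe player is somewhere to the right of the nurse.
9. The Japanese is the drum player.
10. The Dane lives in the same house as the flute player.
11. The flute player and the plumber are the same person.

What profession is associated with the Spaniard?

The Dane is narrowed to house 2 or 3 or 4; consider each.
Placing it in house 2 and house 3 leads to a contradiction, so it's in house 4.
Clue 1: the teacher is in house 5.
Clue 4 places the Greek in house 3.
From clue 7, the oboe player must be in house 5.
The flute player is in house 4 (clue 10).
From clue 11, the plumber must be in house 4.
From clue 9, the drum player must be in house 2.
House 2's nationality must be Japanese (nothing else left).
So house 3 gets trumpet for instrument.
Clue 2: the nurse is in house 2.
By clue 3, the pilot is in house 1.
Clue 5 places the Canadian in house 5.
The only nationality still possible for house 1 is Spaniard.
House 1's instrument must be harp (nothing else left).
So house 3 gets chef for profession.
So: house 1 = Spaniard/harp/pilot, house 2 = Japanese/drum/nurse, house 3 = Greek/trumpet/chef, house 4 = Dane/flute/plumber, house 5 = Canadian/oboe/teacher.

pilot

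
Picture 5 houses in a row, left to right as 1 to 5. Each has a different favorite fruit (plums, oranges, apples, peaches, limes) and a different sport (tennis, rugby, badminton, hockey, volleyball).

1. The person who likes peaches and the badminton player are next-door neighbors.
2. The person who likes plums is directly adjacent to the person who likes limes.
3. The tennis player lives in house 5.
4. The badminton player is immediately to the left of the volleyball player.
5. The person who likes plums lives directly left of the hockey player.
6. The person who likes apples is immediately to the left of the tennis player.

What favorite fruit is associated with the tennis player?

By clue 3, the tennis player is in house 5.
By clue 6, the person who likes apples is in house 4.
So house 5 gets oranges for favorite fruit.
The person who likes limes is narrowed to house 1 or 2 or 3; consider each.
Placing it in house 1 and house 3 leads to a contradiction, so it's in house 2.
From clue 1, the badminton player must be in house 2.
From clue 4, the volleyball player must be in house 3.
That leaves rugby as the sport for house 1.
House 4 sport: only hockey fits.
Clue 5: the person who likes plums is in house 3.
So house 1 gets peaches for favorite fruit.
So: house 1 = peaches/rugby, house 2 = limes/badminton, house 3 = plums/volleyball, house 4 = apples/hockey, house 5 = oranges/tennis.

oranges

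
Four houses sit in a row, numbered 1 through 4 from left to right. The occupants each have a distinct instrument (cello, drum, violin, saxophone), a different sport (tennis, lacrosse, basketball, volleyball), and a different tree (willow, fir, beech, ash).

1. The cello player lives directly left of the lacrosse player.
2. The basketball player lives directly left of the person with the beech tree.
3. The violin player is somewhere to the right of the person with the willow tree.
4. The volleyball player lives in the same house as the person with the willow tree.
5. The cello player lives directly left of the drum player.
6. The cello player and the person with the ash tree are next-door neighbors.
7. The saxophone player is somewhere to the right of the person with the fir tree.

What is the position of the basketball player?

3

So house 1 gets cello for instrument.
Clue 1 places the lacrosse player in house 2.
Clue 5 places the drum player in house 2.
The person with the ash tree is in house 2 (clue 6).
The only sport still possible for house 4 is tennis.
So house 4 gets beech for tree.
From clue 2, the basketball player must be in house 3.
That leaves volleyball as the sport for house 1.
Clue 4 places the person with the willow tree in house 1.
House 3's tree must be fir (nothing else left).
By clue 7, the saxophone player is in house 4.
That leaves violin as the instrument for house 3.
So: house 1 = cello/volleyball/willow, house 2 = drum/lacrosse/ash, house 3 = violin/basketball/fir, house 4 = saxophone/tennis/beech.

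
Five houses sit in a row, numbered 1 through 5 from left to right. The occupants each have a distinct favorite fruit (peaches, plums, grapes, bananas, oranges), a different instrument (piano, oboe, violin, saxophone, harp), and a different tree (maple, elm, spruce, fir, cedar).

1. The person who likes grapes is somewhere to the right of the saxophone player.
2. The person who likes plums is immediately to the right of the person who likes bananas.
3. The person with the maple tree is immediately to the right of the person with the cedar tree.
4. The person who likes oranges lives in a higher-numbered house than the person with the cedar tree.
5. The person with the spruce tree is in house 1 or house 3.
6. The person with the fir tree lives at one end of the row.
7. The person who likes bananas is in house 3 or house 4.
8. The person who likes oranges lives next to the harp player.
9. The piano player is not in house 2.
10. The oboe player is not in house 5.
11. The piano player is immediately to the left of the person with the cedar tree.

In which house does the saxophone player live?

So house 1 gets peaches for favorite fruit.
House 2's favorite fruit must be grapes (nothing else left).
By clue 1, the saxophone player is in house 1.
Clue 11 places the person with the cedar tree in house 4.
The only instrument still possible for house 3 is piano.
So house 2 gets elm for tree.
By clue 3, the person with the maple tree is in house 5.
The person who likes oranges is in house 5 (clue 4).
By clue 8, the harp player is in house 4.
House 3 favorite fruit: only bananas fits.
That leaves plums as the favorite fruit for house 4.
That leaves violin as the instrument for house 5.
House 1's tree must be fir (nothing else left).
House 3's tree must be spruce (nothing else left).
House 2's instrument must be oboe (nothing else left).
So: house 1 = peaches/saxophone/fir, house 2 = grapes/oboe/elm, house 3 = bananas/piano/spruce, house 4 = plums/harp/cedar, house 5 = oranges/violin/maple.

1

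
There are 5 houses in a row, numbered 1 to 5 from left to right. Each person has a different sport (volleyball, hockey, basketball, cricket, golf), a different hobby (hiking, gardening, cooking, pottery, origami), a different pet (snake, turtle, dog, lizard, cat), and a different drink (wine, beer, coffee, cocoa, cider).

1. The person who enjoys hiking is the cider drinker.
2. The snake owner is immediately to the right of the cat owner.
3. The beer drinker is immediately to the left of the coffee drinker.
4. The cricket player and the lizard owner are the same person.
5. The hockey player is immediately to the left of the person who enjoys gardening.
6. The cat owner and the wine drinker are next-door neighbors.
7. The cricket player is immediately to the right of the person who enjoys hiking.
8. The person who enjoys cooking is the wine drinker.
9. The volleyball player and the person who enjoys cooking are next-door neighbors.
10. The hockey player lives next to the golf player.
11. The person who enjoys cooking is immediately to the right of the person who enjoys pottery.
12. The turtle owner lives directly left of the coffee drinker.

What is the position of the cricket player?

The cricket player is narrowed to house 2 or 3 or 4 or 5; consider each.
Placing it in house 2 and house 3 and house 4 leads to a contradiction, so it's in house 5.
The lizard owner is in house 5 (clue 4).
Clue 7: the person who enjoys hiking is in house 4.
Clue 1 places the cider drinker in house 4.
House 5 drink: only cocoa fits.
House 1's drink must be beer (nothing else left).
By clue 3, the coffee drinker is in house 2.
By clue 12, the turtle owner is in house 1.
House 3's drink must be wine (nothing else left).
From clue 6, the cat owner must be in house 2.
Clue 8 places the person who enjoys cooking in house 3.
The person who enjoys pottery is in house 2 (clue 11).
The only hobby still possible for house 1 is origami.
House 5's hobby must be gardening (nothing else left).
The snake owner is in house 3 (clue 2).
Clue 5 places the hockey player in house 4.
Clue 10 places the golf player in house 3.
That leaves basketball as the sport for house 1.
That leaves volleyball as the sport for house 2.
House 4's pet must be dog (nothing else left).
So: house 1 = basketball/origami/turtle/beer, house 2 = volleyball/pottery/cat/coffee, house 3 = golf/cooking/snake/wine, house 4 = hockey/hiking/dog/cider, house 5 = cricket/gardening/lizard/cocoa.

5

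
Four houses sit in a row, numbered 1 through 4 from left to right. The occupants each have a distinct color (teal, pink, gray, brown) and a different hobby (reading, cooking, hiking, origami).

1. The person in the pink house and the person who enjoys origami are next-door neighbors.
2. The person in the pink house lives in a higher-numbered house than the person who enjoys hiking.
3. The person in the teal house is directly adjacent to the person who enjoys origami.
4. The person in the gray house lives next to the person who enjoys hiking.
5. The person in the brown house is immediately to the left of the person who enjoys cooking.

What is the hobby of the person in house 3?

The person in the brown house is narrowed to house 1 or 2 or 3; consider each.
Placing it in house 1 and house 2 leads to a contradiction, so it's in house 3.
Clue 5: the person who enjoys cooking is in house 4.
So house 1 gets gray for color.
By clue 4, the person who enjoys hiking is in house 2.
The person in the pink house is in house 4 (clue 2).
That leaves teal as the color for house 2.
The person who enjoys origami is in house 3 (clue 1).
The only hobby still possible for house 1 is reading.
So: house 1 = gray/reading, house 2 = teal/hiking, house 3 = brown/origami, house 4 = pink/cooking.

origami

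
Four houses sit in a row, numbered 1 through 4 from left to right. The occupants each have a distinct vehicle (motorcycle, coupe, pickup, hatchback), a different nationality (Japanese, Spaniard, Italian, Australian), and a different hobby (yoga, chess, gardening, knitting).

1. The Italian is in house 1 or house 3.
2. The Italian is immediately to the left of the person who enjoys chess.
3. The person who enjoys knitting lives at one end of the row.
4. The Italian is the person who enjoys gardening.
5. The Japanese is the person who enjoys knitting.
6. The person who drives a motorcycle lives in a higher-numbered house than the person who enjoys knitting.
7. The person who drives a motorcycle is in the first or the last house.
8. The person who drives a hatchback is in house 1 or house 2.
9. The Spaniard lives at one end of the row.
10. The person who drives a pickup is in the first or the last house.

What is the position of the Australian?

The person who enjoys knitting is in house 1 (clue 6).
Clue 7: the person who drives a motorcycle is in house 4.
The only vehicle still possible for house 1 is pickup.
That leaves hatchback as the vehicle for house 2.
So house 3 gets coupe for vehicle.
House 2 nationality: only Australian fits.
House 3 nationality: only Italian fits.
From clue 2, the person who enjoys chess must be in house 4.
By clue 5, the Japanese is in house 1.
The only nationality still possible for house 4 is Spaniard.
So house 2 gets yoga for hobby.
House 3's hobby must be gardening (nothing else left).
So: house 1 = pickup/Japanese/knitting, house 2 = hatchback/Australian/yoga, house 3 = coupe/Italian/gardening, house 4 = motorcycle/Spaniard/chess.

2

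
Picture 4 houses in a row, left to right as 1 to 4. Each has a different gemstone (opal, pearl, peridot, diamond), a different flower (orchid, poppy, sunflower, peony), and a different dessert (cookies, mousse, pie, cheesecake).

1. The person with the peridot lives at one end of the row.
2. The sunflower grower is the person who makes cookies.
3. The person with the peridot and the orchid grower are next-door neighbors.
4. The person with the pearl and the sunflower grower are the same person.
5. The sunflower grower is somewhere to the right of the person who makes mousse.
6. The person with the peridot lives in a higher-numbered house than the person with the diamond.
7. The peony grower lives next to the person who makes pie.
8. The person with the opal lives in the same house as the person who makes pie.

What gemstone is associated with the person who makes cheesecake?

The person with the peridot is in house 4 (clue 6).
Clue 3 places the orchid grower in house 3.
House 2 flower: only sunflower fits.
Clue 2 places the person who makes cookies in house 2.
Clue 4: the person with the pearl is in house 2.
The person who makes mousse is in house 1 (clue 5).
House 1's gemstone must be diamond (nothing else left).
So house 3 gets opal for gemstone.
House 3 dessert: only pie fits.
The only dessert still possible for house 4 is cheesecake.
Clue 7 places the peony grower in house 4.
That leaves poppy as the flower for house 1.
So: house 1 = diamond/poppy/mousse, house 2 = pearl/sunflower/cookies, house 3 = opal/orchid/pie, house 4 = peridot/peony/cheesecake.

peridot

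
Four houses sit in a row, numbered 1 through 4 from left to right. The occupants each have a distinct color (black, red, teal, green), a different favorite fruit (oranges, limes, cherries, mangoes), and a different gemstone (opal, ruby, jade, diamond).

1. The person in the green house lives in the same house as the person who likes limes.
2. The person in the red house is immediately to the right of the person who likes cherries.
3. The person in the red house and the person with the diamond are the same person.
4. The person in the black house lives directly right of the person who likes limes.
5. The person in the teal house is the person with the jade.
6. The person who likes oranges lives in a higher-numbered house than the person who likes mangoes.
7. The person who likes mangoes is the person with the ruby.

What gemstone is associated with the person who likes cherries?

jade

That leaves oranges as the favorite fruit for house 4.
The person in the black house is narrowed to house 2 or 3 or 4; consider each.
Placing it in house 3 and house 4 leads to a contradiction, so it's in house 2.
Clue 4: the person who likes limes is in house 1.
Clue 1 places the person in the green house in house 1.
House 1 gemstone: only opal fits.
The only gemstone still possible for house 2 is ruby.
By clue 7, the person who likes mangoes is in house 2.
House 3's favorite fruit must be cherries (nothing else left).
From clue 2, the person in the red house must be in house 4.
The person with the diamond is in house 4 (clue 3).
House 3 color: only teal fits.
The only gemstone still possible for house 3 is jade.
So: house 1 = green/limes/opal, house 2 = black/mangoes/ruby, house 3 = teal/cherries/jade, house 4 = red/oranges/diamond.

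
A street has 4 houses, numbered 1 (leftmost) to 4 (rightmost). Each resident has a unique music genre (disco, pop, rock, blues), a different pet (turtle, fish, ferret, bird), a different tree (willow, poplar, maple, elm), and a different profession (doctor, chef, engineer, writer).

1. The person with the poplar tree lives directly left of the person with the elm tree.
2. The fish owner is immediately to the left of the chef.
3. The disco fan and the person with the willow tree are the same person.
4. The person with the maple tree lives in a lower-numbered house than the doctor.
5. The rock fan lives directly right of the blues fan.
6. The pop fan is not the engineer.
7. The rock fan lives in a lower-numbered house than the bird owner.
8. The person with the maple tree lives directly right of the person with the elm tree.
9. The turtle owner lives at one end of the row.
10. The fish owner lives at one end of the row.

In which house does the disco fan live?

Clue 8: the person with the maple tree is in house 3.
Clue 8 places the person with the elm tree in house 2.
From clue 10, the fish owner must be in house 1.
So house 2 gets ferret for pet.
House 3 pet: only bird fits.
House 4's pet must be turtle (nothing else left).
So house 4 gets willow for tree.
By clue 2, the chef is in house 2.
By clue 3, the disco fan is in house 4.
Clue 4 places the doctor in house 4.
Clue 7 places the rock fan in house 2.
House 1's music genre must be blues (nothing else left).
That leaves pop as the music genre for house 3.
That leaves poplar as the tree for house 1.
By clue 6, the engineer is in house 1.
House 3's profession must be writer (nothing else left).
So: house 1 = blues/fish/poplar/engineer, house 2 = rock/ferret/elm/chef, house 3 = pop/bird/maple/writer, house 4 = disco/turtle/willow/doctor.

4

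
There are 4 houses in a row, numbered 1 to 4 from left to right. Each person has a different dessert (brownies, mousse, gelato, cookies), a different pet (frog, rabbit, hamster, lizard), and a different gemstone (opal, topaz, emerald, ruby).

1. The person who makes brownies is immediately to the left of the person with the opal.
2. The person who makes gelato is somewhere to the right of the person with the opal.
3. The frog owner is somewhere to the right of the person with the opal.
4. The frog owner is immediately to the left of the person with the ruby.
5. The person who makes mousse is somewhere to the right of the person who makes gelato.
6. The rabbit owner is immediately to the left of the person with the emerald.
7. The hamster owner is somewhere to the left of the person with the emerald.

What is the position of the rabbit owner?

By clue 4, the frog owner is in house 3.
Clue 4: the person with the ruby is in house 4.
Clue 5 places the person who makes mousse in house 4.
The person who makes gelato is in house 3 (clue 5).
So house 4 gets lizard for pet.
The only gemstone still possible for house 1 is topaz.
The person with the opal is in house 2 (clue 2).
That leaves emerald as the gemstone for house 3.
Clue 1 places the person who makes brownies in house 1.
From clue 6, the rabbit owner must be in house 2.
That leaves cookies as the dessert for house 2.
That leaves hamster as the pet for house 1.
So: house 1 = brownies/hamster/topaz, house 2 = cookies/rabbit/opal, house 3 = gelato/frog/emerald, house 4 = mousse/lizard/ruby.

2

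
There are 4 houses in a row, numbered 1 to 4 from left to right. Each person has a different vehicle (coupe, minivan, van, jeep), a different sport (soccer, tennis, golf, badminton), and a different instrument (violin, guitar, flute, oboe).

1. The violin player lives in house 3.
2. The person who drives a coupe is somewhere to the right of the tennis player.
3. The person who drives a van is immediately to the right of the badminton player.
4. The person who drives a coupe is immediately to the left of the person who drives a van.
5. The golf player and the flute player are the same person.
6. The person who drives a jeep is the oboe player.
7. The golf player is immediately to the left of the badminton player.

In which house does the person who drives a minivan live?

By clue 1, the violin player is in house 3.
House 4's sport must be soccer (nothing else left).
House 3 sport: only badminton fits.
By clue 3, the person who drives a van is in house 4.
The person who drives a coupe is in house 3 (clue 4).
From clue 7, the golf player must be in house 2.
The only sport still possible for house 1 is tennis.
The flute player is in house 2 (clue 5).
So house 1 gets oboe for instrument.
House 4 instrument: only guitar fits.
From clue 6, the person who drives a jeep must be in house 1.
House 2 vehicle: only minivan fits.
So: house 1 = jeep/tennis/oboe, house 2 = minivan/golf/flute, house 3 = coupe/badminton/violin, house 4 = van/soccer/guitar.

2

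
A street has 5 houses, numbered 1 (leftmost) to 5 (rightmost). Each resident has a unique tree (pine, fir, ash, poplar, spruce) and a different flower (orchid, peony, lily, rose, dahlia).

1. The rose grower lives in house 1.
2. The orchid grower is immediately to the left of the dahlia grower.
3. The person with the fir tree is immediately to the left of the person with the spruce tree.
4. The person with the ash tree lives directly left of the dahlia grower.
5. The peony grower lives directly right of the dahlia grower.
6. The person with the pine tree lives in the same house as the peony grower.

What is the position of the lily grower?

Clue 1: the rose grower is in house 1.
The person with the ash tree is narrowed to house 2 or 3; consider each.
Placing it in house 2 leads to a contradiction, so it's in house 3.
Clue 4: the dahlia grower is in house 4.
Clue 5: the peony grower is in house 5.
From clue 6, the person with the pine tree must be in house 5.
The orchid grower is in house 3 (clue 2).
Clue 3: the person with the fir tree is in house 1.
Clue 3: the person with the spruce tree is in house 2.
House 4 tree: only poplar fits.
House 2 flower: only lily fits.
So: house 1 = fir/rose, house 2 = spruce/lily, house 3 = ash/orchid, house 4 = poplar/dahlia, house 5 = pine/peony.

2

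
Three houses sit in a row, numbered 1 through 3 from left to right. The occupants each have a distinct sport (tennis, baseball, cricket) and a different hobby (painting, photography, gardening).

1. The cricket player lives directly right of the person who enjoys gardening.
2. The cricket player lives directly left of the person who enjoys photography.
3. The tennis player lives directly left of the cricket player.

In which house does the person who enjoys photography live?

3

The cricket player is in house 2 (clue 2).
From clue 2, the person who enjoys photography must be in house 3.
From clue 3, the tennis player must be in house 1.
That leaves baseball as the sport for house 3.
Clue 1 places the person who enjoys gardening in house 1.
So house 2 gets painting for hobby.
So: house 1 = tennis/gardening, house 2 = cricket/painting, house 3 = baseball/photography.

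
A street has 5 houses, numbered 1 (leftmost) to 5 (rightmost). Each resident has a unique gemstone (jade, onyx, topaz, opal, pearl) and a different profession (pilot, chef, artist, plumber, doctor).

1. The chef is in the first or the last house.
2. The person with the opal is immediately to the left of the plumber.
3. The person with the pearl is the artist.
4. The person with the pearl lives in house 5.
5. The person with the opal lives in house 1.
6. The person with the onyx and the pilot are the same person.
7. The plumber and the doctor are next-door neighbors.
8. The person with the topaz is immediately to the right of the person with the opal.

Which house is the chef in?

1

Clue 4 places the person with the pearl in house 5.
By clue 5, the person with the opal is in house 1.
Clue 8: the person with the topaz is in house 2.
The plumber is in house 2 (clue 2).
The artist is in house 5 (clue 3).
House 4 profession: only pilot fits.
Clue 6 places the person with the onyx in house 4.
House 3 gemstone: only jade fits.
House 1 profession: only chef fits.
House 3's profession must be doctor (nothing else left).
So: house 1 = opal/chef, house 2 = topaz/plumber, house 3 = jade/doctor, house 4 = onyx/pilot, house 5 = pearl/artist.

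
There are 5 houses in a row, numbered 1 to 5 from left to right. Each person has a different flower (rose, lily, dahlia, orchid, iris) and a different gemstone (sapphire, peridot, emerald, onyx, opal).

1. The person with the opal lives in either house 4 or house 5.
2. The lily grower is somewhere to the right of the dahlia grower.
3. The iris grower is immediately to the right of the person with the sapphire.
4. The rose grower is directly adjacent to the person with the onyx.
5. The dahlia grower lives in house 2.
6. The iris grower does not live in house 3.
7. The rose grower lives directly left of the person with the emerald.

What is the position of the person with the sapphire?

3

By clue 5, the dahlia grower is in house 2.
That leaves peridot as the gemstone for house 1.
The iris grower is narrowed to house 4 or 5; consider each.
Placing it in house 5 leads to a contradiction, so it's in house 4.
Clue 3: the person with the sapphire is in house 3.
House 5's gemstone must be opal (nothing else left).
The lily grower is narrowed to house 3 or 5; consider each.
Placing it in house 3 leads to a contradiction, so it's in house 5.
The orchid grower is narrowed to house 1 or 3; consider each.
Placing it in house 3 leads to a contradiction, so it's in house 1.
The only flower still possible for house 3 is rose.
Clue 7 places the person with the emerald in house 4.
House 2's gemstone must be onyx (nothing else left).
So: house 1 = orchid/peridot, house 2 = dahlia/onyx, house 3 = rose/sapphire, house 4 = iris/emerald, house 5 = lily/opal.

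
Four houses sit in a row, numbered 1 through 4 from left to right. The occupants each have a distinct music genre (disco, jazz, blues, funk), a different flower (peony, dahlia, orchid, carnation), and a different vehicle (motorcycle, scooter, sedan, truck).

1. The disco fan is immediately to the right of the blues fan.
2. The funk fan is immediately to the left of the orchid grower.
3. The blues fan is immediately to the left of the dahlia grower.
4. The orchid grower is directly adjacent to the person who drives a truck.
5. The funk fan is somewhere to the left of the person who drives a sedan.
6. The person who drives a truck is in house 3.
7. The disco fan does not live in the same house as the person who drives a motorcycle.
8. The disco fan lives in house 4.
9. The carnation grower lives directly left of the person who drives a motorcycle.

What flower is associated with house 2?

By clue 6, the person who drives a truck is in house 3.
Clue 8 places the disco fan in house 4.
The only vehicle still possible for house 1 is scooter.
Clue 1: the blues fan is in house 3.
By clue 3, the dahlia grower is in house 4.
Clue 7: the person who drives a motorcycle is in house 2.
From clue 9, the carnation grower must be in house 1.
House 2's flower must be orchid (nothing else left).
So house 3 gets peony for flower.
That leaves sedan as the vehicle for house 4.
By clue 2, the funk fan is in house 1.
That leaves jazz as the music genre for house 2.
So: house 1 = funk/carnation/scooter, house 2 = jazz/orchid/motorcycle, house 3 = blues/peony/truck, house 4 = disco/dahlia/sedan.

orchid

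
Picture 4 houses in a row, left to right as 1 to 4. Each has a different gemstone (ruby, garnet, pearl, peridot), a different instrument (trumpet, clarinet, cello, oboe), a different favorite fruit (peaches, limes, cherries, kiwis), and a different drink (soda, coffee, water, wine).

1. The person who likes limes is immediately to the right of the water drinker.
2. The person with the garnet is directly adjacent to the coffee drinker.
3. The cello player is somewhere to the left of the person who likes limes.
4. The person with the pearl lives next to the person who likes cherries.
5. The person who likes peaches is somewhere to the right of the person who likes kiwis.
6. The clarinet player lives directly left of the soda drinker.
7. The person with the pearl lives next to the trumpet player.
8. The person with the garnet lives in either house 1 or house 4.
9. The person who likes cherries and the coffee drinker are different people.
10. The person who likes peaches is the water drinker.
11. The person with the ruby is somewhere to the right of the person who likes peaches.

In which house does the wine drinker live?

House 1's drink must be wine (nothing else left).
That leaves soda as the drink for house 4.
Clue 6 places the clarinet player in house 3.
The person with the garnet is narrowed to house 1 or 4; consider each.
Placing it in house 4 leads to a contradiction, so it's in house 1.
By clue 2, the coffee drinker is in house 2.
That leaves water as the drink for house 3.
Clue 1: the person who likes limes is in house 4.
Clue 10: the person who likes peaches is in house 3.
Clue 11 places the person with the ruby in house 4.
So house 1 gets cherries for favorite fruit.
House 2's favorite fruit must be kiwis (nothing else left).
The person with the pearl is in house 2 (clue 4).
The trumpet player is in house 1 (clue 7).
That leaves peridot as the gemstone for house 3.
So house 2 gets cello for instrument.
So house 4 gets oboe for instrument.
So: house 1 = garnet/trumpet/cherries/wine, house 2 = pearl/cello/kiwis/coffee, house 3 = peridot/clarinet/peaches/water, house 4 = ruby/oboe/limes/soda.

1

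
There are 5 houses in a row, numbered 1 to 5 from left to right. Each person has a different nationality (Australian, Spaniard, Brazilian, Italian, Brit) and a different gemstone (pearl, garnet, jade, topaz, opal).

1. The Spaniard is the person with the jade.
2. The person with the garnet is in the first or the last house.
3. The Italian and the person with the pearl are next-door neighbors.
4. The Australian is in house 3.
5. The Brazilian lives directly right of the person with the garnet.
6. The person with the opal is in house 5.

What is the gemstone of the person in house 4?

By clue 4, the Australian is in house 3.
Clue 5: the Brazilian is in house 2.
From clue 5, the person with the garnet must be in house 1.
By clue 6, the person with the opal is in house 5.
Clue 1 places the Spaniard in house 4.
From clue 1, the person with the jade must be in house 4.
Clue 3 places the Italian in house 1.
From clue 3, the person with the pearl must be in house 2.
That leaves Brit as the nationality for house 5.
That leaves topaz as the gemstone for house 3.
So: house 1 = Italian/garnet, house 2 = Brazilian/pearl, house 3 = Australian/topaz, house 4 = Spaniard/jade, house 5 = Brit/opal.

jade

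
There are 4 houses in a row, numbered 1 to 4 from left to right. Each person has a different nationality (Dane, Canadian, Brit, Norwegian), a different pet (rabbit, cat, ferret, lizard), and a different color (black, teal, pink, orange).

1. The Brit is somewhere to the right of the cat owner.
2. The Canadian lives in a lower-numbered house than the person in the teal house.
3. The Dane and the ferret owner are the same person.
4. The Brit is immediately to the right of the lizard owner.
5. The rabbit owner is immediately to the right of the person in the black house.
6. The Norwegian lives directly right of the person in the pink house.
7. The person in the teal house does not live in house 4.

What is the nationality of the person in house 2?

The only color still possible for house 4 is orange.
The Canadian is narrowed to house 1 or 2; consider each.
Placing it in house 2 leads to a contradiction, so it's in house 1.
The person in the teal house is narrowed to house 2 or 3; consider each.
Placing it in house 2 leads to a contradiction, so it's in house 3.
That leaves ferret as the pet for house 4.
By clue 3, the Dane is in house 4.
House 3 pet: only rabbit fits.
The person in the black house is in house 2 (clue 5).
House 1's color must be pink (nothing else left).
Clue 6: the Norwegian is in house 2.
So house 3 gets Brit for nationality.
Clue 4: the lizard owner is in house 2.
That leaves cat as the pet for house 1.
So: house 1 = Canadian/cat/pink, house 2 = Norwegian/lizard/black, house 3 = Brit/rabbit/teal, house 4 = Dane/ferret/orange.

Norwegian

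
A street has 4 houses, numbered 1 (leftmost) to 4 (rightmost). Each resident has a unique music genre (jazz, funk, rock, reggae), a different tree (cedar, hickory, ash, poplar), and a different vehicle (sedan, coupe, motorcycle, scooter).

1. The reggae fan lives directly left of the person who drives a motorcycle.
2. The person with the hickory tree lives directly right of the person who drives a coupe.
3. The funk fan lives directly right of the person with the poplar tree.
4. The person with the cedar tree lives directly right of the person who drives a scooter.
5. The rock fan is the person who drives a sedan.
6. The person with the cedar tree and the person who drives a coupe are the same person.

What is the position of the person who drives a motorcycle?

The person with the cedar tree is narrowed to house 2 or 3; consider each.
Placing it in house 2 leads to a contradiction, so it's in house 3.
Clue 4 places the person who drives a scooter in house 2.
From clue 6, the person who drives a coupe must be in house 3.
House 4's tree must be hickory (nothing else left).
House 1's vehicle must be sedan (nothing else left).
So house 4 gets motorcycle for vehicle.
From clue 1, the reggae fan must be in house 3.
The rock fan is in house 1 (clue 5).
That leaves jazz as the music genre for house 4.
By clue 3, the person with the poplar tree is in house 1.
House 2 music genre: only funk fits.
That leaves ash as the tree for house 2.
So: house 1 = rock/poplar/sedan, house 2 = funk/ash/scooter, house 3 = reggae/cedar/coupe, house 4 = jazz/hickory/motorcycle.

4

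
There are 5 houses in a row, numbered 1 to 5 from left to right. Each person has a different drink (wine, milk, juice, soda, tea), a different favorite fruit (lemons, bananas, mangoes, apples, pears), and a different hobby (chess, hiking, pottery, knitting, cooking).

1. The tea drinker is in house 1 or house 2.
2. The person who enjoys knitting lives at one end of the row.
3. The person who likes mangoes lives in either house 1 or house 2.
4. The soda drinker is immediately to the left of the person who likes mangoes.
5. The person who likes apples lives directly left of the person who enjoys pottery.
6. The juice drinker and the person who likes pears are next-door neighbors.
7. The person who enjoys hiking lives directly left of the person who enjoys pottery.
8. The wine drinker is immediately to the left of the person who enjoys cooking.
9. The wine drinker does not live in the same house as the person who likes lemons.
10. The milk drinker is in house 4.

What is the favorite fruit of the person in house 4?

Clue 4 places the soda drinker in house 1.
By clue 4, the person who likes mangoes is in house 2.
Clue 10 places the milk drinker in house 4.
The only drink still possible for house 2 is tea.
That leaves juice as the drink for house 5.
By clue 6, the person who likes pears is in house 4.
From clue 8, the person who enjoys cooking must be in house 4.
House 3 drink: only wine fits.
Clue 5 places the person who likes apples in house 1.
The person who enjoys pottery is in house 2 (clue 5).
From clue 7, the person who enjoys hiking must be in house 1.
So house 3 gets bananas for favorite fruit.
House 5's favorite fruit must be lemons (nothing else left).
House 3 hobby: only chess fits.
House 5's hobby must be knitting (nothing else left).
So: house 1 = soda/apples/hiking, house 2 = tea/mangoes/pottery, house 3 = wine/bananas/chess, house 4 = milk/pears/cooking, house 5 = juice/lemons/knitting.

pears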